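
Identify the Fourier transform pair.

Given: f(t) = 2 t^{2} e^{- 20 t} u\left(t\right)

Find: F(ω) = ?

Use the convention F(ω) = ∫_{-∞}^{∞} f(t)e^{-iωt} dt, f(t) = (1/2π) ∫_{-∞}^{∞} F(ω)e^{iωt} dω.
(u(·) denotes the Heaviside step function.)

F(ω) = \frac{4}{\left(i \omega + 20\right)^{3}}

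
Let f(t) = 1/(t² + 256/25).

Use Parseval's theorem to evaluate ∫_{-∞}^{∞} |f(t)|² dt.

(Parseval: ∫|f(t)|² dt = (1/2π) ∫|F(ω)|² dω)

∫|f(t)|² dt = \frac{125 \pi}{8192}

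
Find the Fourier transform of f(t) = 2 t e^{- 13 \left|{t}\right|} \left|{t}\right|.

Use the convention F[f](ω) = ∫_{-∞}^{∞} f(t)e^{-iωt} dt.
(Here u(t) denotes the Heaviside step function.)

F(ω) = \frac{8 i \omega \left(\omega^{2} - 507\right)}{\left(\omega^{2} + 169\right)^{3}}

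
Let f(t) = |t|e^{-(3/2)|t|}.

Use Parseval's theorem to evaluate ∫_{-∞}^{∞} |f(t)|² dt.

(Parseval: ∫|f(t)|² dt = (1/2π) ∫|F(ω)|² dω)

∫|f(t)|² dt = \frac{4}{27}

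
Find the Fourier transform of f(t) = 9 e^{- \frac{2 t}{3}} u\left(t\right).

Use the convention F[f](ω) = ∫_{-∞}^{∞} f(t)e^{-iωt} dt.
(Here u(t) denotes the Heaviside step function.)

F(ω) = \frac{27}{3 i \omega + 2}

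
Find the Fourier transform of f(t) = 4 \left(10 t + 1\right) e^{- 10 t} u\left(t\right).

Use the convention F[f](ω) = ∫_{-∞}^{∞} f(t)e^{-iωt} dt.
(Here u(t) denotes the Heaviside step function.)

F(ω) = \frac{4 \left(- i \omega - 20\right)}{\omega^{2} - 20 i \omega - 100}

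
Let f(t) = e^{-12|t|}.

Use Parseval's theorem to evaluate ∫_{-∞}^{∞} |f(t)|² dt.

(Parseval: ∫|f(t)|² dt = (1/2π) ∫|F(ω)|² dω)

∫|f(t)|² dt = \frac{1}{12}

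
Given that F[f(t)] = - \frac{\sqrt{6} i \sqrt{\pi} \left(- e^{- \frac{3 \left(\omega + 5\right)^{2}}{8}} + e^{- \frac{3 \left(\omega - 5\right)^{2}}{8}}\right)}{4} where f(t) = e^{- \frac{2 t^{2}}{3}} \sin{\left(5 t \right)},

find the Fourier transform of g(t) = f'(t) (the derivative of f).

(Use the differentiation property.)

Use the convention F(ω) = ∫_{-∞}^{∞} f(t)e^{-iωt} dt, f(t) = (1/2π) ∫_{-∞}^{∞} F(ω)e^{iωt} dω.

F[g](ω) = \frac{\sqrt{6} \sqrt{\pi} \omega \left(e^{\frac{15 \omega}{2}} - 1\right) e^{- \frac{3 \omega^{2}}{8} - \frac{15 \omega}{4} - \frac{75}{8}}}{4}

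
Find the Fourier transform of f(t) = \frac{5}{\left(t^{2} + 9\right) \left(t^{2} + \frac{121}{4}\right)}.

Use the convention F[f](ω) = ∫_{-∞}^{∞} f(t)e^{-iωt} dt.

F(ω) = \frac{4 \pi e^{- 3 \left|{\omega}\right|}}{51} - \frac{8 \pi e^{- \frac{11 \left|{\omega}\right|}{2}}}{187}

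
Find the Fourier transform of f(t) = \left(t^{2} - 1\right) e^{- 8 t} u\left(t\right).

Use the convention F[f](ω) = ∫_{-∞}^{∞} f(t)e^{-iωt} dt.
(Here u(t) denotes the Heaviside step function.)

F(ω) = \frac{2 i \omega - \left(i \omega + 8\right)^{3} + 16}{\left(i \omega + 8\right)^{4}}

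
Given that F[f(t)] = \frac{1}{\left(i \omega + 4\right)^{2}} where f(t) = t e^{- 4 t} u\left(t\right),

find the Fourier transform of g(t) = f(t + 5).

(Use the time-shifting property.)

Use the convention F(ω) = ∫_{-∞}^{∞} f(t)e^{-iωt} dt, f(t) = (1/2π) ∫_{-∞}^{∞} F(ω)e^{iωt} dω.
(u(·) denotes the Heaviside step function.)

F[g](ω) = \frac{e^{5 i \omega}}{\left(i \omega + 4\right)^{2}}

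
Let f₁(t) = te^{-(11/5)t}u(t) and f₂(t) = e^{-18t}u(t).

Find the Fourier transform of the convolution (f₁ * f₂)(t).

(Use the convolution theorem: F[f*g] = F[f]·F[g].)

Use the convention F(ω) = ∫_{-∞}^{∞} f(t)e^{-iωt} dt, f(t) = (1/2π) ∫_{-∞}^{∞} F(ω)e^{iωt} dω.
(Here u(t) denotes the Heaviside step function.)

F[f₁*f₂](ω) = \frac{25}{\left(i \omega + 18\right) \left(5 i \omega + 11\right)^{2}}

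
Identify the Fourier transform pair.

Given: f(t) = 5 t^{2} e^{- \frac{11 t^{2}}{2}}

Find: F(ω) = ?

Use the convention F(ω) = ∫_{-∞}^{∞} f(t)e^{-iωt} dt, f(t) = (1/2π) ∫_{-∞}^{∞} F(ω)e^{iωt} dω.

F(ω) = \frac{5 \sqrt{22} \sqrt{\pi} \left(11 - \omega^{2}\right) e^{- \frac{\omega^{2}}{22}}}{1331}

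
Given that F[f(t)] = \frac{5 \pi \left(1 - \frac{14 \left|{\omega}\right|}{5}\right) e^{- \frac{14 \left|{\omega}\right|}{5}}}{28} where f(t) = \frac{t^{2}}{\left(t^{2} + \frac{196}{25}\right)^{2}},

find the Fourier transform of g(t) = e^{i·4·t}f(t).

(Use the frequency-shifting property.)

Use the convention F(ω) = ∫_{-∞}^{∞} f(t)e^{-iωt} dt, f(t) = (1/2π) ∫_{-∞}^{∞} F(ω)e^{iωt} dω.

F[g](ω) = \frac{\pi \left(5 - 14 \left|{\omega - 4}\right|\right) e^{- \frac{14 \left|{\omega - 4}\right|}{5}}}{28}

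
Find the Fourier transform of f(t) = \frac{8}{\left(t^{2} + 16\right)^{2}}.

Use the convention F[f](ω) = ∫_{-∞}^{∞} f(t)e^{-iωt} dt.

F(ω) = \frac{\pi \left(4 \left|{\omega}\right| + 1\right) e^{- 4 \left|{\omega}\right|}}{16}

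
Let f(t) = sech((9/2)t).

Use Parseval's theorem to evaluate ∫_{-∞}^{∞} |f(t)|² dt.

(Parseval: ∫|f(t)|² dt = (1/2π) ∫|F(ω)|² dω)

∫|f(t)|² dt = \frac{4}{9}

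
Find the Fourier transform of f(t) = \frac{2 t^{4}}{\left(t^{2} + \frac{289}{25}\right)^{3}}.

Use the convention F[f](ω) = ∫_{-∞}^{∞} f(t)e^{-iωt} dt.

F(ω) = \frac{\pi \left(289 \omega^{2} - 425 \left|{\omega}\right| + 75\right) e^{- \frac{17 \left|{\omega}\right|}{5}}}{340}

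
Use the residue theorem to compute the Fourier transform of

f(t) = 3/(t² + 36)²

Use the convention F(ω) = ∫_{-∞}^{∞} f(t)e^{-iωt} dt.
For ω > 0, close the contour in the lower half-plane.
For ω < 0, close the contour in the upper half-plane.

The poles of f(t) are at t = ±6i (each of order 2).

Let g(z) = f(z)e^{-iωz}; for large |z| the factor e^{-iωz} decays in the lower half-plane when ω > 0 and in the upper half-plane when ω < 0.

Case ω > 0 (lower half-plane, clockwise contour ⇒ F(ω) = -2πi·ΣRes):
  Res_{z = - 6 i} g(z) = \frac{i \left(6 \omega + 1\right) e^{- 6 \omega}}{288} (pole of order 2)
  F(ω) = -2πi·ΣRes = \frac{\pi \left(6 \omega + 1\right) e^{- 6 \omega}}{144}

Case ω < 0 (upper half-plane, counterclockwise contour ⇒ F(ω) = +2πi·ΣRes):
  Res_{z = 6 i} g(z) = \frac{i \left(6 \omega - 1\right) e^{6 \omega}}{288} (pole of order 2)
  F(ω) = 2πi·ΣRes = \frac{\pi \left(1 - 6 \omega\right) e^{6 \omega}}{144}

Both cases combine into a single formula in |ω|:

F(ω) = \frac{\pi \left(6 \left|{\omega}\right| + 1\right) e^{- 6 \left|{\omega}\right|}}{144}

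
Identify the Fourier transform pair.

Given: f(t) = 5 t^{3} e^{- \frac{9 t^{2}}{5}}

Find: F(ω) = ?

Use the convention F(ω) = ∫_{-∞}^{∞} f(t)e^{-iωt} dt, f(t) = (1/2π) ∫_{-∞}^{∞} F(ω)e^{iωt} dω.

F(ω) = \frac{125 \sqrt{5} i \sqrt{\pi} \omega \left(5 \omega^{2} - 54\right) e^{- \frac{5 \omega^{2}}{36}}}{17496}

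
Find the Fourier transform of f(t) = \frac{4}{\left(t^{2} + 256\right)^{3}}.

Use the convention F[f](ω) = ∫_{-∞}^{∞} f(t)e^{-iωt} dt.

F(ω) = \frac{\pi \left(256 \omega^{2} + 48 \left|{\omega}\right| + 3\right) e^{- 16 \left|{\omega}\right|}}{2097152}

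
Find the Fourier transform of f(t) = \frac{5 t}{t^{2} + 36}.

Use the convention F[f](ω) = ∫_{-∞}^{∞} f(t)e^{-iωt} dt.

F(ω) = - 5 i \pi e^{- 6 \left|{\omega}\right|} \operatorname{sign}{\left(\omega \right)}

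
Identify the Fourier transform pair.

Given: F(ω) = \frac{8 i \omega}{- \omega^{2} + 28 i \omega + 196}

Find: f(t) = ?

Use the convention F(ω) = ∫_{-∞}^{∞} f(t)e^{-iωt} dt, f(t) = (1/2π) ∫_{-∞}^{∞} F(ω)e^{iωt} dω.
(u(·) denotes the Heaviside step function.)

f(t) = 8 \left(1 - 14 t\right) e^{- 14 t} u\left(t\right)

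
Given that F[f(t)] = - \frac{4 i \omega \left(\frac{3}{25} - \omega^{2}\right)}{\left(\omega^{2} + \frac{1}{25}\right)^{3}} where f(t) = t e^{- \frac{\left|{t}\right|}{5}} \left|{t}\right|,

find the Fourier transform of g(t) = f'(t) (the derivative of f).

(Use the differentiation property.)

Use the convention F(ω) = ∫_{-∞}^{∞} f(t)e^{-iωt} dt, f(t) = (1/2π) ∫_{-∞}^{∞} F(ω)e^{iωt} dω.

F[g](ω) = \frac{\omega^{2} \left(7500 - 62500 \omega^{2}\right)}{\left(25 \omega^{2} + 1\right)^{3}}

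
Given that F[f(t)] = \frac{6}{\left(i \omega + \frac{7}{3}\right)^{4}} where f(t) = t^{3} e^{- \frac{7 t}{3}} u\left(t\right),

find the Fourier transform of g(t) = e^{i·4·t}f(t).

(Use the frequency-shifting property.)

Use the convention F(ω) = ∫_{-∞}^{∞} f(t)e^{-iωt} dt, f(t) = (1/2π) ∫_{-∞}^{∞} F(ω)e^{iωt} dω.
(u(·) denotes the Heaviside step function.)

F[g](ω) = \frac{486}{\left(3 i \left(\omega - 4\right) + 7\right)^{4}}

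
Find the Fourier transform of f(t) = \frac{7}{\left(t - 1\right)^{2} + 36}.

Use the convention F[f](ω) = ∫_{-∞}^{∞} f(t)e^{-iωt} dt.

F(ω) = \frac{7 \pi e^{- i \omega - 6 \left|{\omega}\right|}}{6}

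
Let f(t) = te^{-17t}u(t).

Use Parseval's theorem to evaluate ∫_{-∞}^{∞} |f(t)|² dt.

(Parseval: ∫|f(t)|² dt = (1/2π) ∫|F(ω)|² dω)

∫|f(t)|² dt = \frac{1}{19652}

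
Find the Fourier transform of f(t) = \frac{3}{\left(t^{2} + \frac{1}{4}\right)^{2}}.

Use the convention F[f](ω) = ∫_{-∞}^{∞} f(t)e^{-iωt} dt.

F(ω) = 6 \pi \left(\left|{\omega}\right| + 2\right) e^{- \frac{\left|{\omega}\right|}{2}}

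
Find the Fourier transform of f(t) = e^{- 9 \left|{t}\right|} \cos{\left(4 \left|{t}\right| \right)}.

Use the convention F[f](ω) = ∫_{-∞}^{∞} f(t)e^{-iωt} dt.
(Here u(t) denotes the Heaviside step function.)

F(ω) = \frac{18 \left(\omega^{2} + 97\right)}{\omega^{4} + 130 \omega^{2} + 9409}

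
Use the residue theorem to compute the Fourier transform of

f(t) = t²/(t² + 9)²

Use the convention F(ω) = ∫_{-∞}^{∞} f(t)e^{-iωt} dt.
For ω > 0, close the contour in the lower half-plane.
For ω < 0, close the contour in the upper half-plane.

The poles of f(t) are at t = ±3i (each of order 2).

Let g(z) = f(z)e^{-iωz}; for large |z| the factor e^{-iωz} decays in the lower half-plane when ω > 0 and in the upper half-plane when ω < 0.

Case ω > 0 (lower half-plane, clockwise contour ⇒ F(ω) = -2πi·ΣRes):
  Res_{z = - 3 i} g(z) = \frac{i \left(1 - 3 \omega\right) e^{- 3 \omega}}{12} (pole of order 2)
  F(ω) = -2πi·ΣRes = \frac{\pi \left(1 - 3 \omega\right) e^{- 3 \omega}}{6}

Case ω < 0 (upper half-plane, counterclockwise contour ⇒ F(ω) = +2πi·ΣRes):
  Res_{z = 3 i} g(z) = \frac{i \left(- 3 \omega - 1\right) e^{3 \omega}}{12} (pole of order 2)
  F(ω) = 2πi·ΣRes = \frac{\pi \left(3 \omega + 1\right) e^{3 \omega}}{6}

Both cases combine into a single formula in |ω|:

F(ω) = \frac{\pi \left(1 - 3 \left|{\omega}\right|\right) e^{- 3 \left|{\omega}\right|}}{6}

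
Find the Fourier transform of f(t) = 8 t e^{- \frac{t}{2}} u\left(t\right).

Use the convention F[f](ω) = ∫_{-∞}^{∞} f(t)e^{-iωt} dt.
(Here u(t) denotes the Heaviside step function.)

F(ω) = \frac{32}{\left(2 i \omega + 1\right)^{2}}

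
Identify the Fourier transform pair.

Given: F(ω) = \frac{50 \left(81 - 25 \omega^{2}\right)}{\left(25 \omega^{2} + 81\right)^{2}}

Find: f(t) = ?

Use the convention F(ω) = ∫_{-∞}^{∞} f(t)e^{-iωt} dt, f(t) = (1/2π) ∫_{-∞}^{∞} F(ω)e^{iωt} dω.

f(t) = e^{- \frac{9 \left|{t}\right|}{5}} \left|{t}\right|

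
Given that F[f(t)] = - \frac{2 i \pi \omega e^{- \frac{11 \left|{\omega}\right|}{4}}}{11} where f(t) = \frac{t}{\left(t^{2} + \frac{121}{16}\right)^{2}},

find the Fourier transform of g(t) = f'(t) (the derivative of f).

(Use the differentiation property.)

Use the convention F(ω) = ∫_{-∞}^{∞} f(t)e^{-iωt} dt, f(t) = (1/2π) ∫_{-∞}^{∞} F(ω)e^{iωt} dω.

F[g](ω) = \frac{2 \pi \omega^{2} e^{- \frac{11 \left|{\omega}\right|}{4}}}{11}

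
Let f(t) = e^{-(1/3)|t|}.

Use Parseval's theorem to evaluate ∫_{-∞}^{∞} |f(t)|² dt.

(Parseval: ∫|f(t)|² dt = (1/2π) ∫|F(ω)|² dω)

∫|f(t)|² dt = 3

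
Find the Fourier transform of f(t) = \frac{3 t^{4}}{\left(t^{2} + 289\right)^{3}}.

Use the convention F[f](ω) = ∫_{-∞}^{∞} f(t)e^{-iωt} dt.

F(ω) = \frac{3 \pi \left(289 \omega^{2} - 85 \left|{\omega}\right| + 3\right) e^{- 17 \left|{\omega}\right|}}{136}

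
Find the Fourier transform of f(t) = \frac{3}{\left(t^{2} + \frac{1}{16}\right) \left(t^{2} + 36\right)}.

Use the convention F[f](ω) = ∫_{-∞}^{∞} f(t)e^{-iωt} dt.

F(ω) = - \frac{8 \pi e^{- 6 \left|{\omega}\right|}}{575} + \frac{192 \pi e^{- \frac{\left|{\omega}\right|}{4}}}{575}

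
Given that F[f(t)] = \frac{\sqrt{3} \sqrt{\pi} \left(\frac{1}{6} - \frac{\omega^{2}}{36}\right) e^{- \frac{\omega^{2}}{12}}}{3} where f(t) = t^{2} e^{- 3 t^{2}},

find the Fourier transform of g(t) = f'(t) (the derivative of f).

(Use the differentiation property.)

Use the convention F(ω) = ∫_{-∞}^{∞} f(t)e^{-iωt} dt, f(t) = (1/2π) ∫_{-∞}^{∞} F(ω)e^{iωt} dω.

F[g](ω) = \frac{\sqrt{3} i \sqrt{\pi} \omega \left(6 - \omega^{2}\right) e^{- \frac{\omega^{2}}{12}}}{108}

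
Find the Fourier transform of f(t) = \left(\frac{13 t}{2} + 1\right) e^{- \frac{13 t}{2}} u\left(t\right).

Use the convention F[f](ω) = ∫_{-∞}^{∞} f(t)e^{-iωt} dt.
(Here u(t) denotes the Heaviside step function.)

F(ω) = \frac{4 \left(- i \omega - 13\right)}{4 \omega^{2} - 52 i \omega - 169}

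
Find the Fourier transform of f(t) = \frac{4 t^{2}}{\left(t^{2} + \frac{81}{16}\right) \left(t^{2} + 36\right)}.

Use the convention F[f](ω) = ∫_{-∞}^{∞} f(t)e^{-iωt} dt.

F(ω) = \frac{128 \pi e^{- 6 \left|{\omega}\right|}}{165} - \frac{16 \pi e^{- \frac{9 \left|{\omega}\right|}{4}}}{55}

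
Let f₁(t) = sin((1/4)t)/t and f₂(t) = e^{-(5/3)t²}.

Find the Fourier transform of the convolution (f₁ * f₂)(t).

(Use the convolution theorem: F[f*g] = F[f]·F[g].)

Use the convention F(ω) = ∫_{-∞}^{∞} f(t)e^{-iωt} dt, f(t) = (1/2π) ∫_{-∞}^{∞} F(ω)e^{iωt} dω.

F[f₁*f₂](ω) = \begin{cases} \frac{\sqrt{15} \pi^{\frac{3}{2}} e^{- \frac{3 \omega^{2}}{20}}}{5} & \text{for}\: \omega > - \frac{1}{4} \wedge \omega < \frac{1}{4} \\0 & \text{otherwise} \end{cases}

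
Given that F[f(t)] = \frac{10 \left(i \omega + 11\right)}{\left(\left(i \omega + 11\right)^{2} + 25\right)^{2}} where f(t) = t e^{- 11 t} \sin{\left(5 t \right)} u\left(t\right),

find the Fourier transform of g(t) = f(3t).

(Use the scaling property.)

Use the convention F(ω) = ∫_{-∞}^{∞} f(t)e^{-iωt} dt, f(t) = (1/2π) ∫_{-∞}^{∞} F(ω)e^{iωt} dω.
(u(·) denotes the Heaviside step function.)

F[g](ω) = \frac{90 \left(i \omega + 33\right)}{\left(\left(i \omega + 33\right)^{2} + 225\right)^{2}}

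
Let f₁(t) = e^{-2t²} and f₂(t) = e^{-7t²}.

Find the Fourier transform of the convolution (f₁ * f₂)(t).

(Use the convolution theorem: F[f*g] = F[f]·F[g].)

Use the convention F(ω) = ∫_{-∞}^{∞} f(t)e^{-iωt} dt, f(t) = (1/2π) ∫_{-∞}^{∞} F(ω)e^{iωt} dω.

F[f₁*f₂](ω) = \frac{\sqrt{14} \pi e^{- \frac{9 \omega^{2}}{56}}}{14}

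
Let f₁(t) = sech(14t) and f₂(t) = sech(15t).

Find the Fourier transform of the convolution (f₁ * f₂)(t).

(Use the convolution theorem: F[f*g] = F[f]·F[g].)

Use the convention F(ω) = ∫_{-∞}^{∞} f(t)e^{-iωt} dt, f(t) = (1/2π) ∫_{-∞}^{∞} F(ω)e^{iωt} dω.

F[f₁*f₂](ω) = \frac{\pi^{2}}{210 \cosh{\left(\frac{\pi \omega}{30} \right)} \cosh{\left(\frac{\pi \omega}{28} \right)}}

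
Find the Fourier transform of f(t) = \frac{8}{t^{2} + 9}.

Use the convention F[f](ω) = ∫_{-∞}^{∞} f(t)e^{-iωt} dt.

F(ω) = \frac{8 \pi e^{- 3 \left|{\omega}\right|}}{3}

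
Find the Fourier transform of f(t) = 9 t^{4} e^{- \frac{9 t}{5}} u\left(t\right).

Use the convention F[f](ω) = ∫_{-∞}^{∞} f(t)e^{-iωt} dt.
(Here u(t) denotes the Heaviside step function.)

F(ω) = \frac{675000}{\left(5 i \omega + 9\right)^{5}}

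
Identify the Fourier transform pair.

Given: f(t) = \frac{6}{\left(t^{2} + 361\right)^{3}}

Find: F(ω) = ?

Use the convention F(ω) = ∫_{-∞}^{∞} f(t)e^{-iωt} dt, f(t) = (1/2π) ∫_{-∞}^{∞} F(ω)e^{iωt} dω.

F(ω) = \frac{3 \pi \left(361 \omega^{2} + 57 \left|{\omega}\right| + 3\right) e^{- 19 \left|{\omega}\right|}}{9904396}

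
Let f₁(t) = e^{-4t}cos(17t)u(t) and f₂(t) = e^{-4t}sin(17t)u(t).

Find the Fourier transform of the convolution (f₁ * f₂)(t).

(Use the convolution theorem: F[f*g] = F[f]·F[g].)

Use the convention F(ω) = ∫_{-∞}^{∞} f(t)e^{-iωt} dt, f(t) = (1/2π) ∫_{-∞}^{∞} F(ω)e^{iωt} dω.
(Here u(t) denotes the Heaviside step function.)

F[f₁*f₂](ω) = \frac{17 \left(i \omega + 4\right)}{\left(\left(i \omega + 4\right)^{2} + 289\right)^{2}}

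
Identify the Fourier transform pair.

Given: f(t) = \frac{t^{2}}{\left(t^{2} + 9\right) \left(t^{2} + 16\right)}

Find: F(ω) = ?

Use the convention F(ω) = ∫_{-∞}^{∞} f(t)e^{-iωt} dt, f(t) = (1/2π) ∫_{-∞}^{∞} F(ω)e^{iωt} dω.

F(ω) = \frac{\pi \left(4 - 3 e^{\left|{\omega}\right|}\right) e^{- 4 \left|{\omega}\right|}}{7}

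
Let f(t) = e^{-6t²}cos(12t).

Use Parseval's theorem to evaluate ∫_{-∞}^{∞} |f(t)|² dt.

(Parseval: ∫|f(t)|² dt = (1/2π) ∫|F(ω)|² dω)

∫|f(t)|² dt = \frac{\sqrt{3} \sqrt{\pi} \left(1 + e^{12}\right)}{12 e^{12}}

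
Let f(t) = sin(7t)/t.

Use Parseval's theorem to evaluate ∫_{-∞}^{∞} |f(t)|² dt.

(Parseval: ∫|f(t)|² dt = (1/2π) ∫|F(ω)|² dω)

∫|f(t)|² dt = 7 \pi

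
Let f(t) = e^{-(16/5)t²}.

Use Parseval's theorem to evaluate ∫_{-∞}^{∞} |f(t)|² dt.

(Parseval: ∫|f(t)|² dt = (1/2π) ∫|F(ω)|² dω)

∫|f(t)|² dt = \frac{\sqrt{10} \sqrt{\pi}}{8}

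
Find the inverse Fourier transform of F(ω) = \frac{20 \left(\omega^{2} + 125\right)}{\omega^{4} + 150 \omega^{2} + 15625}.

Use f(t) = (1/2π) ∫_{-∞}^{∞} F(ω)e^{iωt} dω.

f(t) = e^{- 10 \left|{t}\right|} \cos{\left(5 \left|{t}\right| \right)}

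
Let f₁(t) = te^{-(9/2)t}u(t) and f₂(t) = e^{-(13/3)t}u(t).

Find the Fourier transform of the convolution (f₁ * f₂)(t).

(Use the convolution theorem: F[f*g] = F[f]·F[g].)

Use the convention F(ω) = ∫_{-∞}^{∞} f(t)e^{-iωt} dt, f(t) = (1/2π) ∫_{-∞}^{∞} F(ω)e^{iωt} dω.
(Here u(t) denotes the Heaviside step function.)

F[f₁*f₂](ω) = \frac{12}{\left(2 i \omega + 9\right)^{2} \left(3 i \omega + 13\right)}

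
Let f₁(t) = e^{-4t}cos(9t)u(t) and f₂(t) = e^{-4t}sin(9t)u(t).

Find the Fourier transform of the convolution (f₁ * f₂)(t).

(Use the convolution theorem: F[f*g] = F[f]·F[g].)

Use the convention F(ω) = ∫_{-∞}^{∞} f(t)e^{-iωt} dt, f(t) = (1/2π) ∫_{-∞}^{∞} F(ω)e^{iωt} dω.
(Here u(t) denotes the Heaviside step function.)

F[f₁*f₂](ω) = \frac{9 \left(i \omega + 4\right)}{\left(\left(i \omega + 4\right)^{2} + 81\right)^{2}}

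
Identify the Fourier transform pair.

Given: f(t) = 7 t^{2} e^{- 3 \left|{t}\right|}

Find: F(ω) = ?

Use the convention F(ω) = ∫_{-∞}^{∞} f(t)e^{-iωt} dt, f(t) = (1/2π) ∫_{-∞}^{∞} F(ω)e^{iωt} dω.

F(ω) = \frac{252 \left(3 - \omega^{2}\right)}{\left(\omega^{2} + 9\right)^{3}}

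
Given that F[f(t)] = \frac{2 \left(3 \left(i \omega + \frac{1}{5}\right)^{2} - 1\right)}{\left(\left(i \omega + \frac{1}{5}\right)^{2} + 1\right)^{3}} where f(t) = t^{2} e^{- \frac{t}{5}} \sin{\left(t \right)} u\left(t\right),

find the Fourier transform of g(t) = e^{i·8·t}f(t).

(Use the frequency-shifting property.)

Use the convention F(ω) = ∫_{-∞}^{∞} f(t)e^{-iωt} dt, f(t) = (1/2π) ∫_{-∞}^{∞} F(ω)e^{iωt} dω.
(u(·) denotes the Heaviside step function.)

F[g](ω) = \frac{1250 \left(3 \left(5 i \left(\omega - 8\right) + 1\right)^{2} - 25\right)}{\left(\left(5 i \left(\omega - 8\right) + 1\right)^{2} + 25\right)^{3}}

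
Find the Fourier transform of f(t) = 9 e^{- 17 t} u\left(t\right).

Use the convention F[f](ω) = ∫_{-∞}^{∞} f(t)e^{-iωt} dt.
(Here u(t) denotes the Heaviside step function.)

F(ω) = \frac{9}{i \omega + 17}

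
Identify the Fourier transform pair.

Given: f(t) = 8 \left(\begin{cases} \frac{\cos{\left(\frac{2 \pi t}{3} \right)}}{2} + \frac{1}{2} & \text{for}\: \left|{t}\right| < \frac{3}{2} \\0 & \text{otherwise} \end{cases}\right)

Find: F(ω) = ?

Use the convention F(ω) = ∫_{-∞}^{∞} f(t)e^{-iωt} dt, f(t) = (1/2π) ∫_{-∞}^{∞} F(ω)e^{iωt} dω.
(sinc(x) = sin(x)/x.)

F(ω) = - \frac{48 \pi^{2} \operatorname{sinc}{\left(\frac{3 \omega}{2} \right)}}{9 \omega^{2} - 4 \pi^{2}}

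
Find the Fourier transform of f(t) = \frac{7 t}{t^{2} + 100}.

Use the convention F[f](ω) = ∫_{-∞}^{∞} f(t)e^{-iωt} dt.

F(ω) = - 7 i \pi e^{- 10 \left|{\omega}\right|} \operatorname{sign}{\left(\omega \right)}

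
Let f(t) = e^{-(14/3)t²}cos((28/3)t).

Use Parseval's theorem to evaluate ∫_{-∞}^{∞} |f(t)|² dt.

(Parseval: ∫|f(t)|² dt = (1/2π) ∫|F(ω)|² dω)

∫|f(t)|² dt = \frac{\sqrt{21} \sqrt{\pi} \left(1 + e^{\frac{28}{3}}\right)}{28 e^{\frac{28}{3}}}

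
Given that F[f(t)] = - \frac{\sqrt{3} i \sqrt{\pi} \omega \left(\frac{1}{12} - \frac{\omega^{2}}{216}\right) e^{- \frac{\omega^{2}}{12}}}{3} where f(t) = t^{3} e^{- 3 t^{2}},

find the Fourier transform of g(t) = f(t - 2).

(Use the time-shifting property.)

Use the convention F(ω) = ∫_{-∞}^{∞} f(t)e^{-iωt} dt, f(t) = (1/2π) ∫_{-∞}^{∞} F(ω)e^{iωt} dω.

F[g](ω) = \frac{\sqrt{3} i \sqrt{\pi} \omega \left(\omega^{2} - 18\right) e^{- \frac{\omega \left(\omega + 24 i\right)}{12}}}{648}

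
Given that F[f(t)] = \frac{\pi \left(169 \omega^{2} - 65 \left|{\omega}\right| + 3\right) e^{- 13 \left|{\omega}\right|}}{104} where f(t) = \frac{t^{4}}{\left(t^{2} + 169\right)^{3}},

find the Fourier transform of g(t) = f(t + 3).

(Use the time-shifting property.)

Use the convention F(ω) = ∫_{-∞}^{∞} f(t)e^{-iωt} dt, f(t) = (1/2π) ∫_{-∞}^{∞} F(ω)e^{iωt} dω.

F[g](ω) = \frac{\pi \left(169 \omega^{2} - 65 \left|{\omega}\right| + 3\right) e^{3 i \omega - 13 \left|{\omega}\right|}}{104}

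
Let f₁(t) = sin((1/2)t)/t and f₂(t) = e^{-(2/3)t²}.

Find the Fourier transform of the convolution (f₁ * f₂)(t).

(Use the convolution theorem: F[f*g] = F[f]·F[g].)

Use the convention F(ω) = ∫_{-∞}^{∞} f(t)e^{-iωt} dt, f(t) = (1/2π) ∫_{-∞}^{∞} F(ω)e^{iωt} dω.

F[f₁*f₂](ω) = \begin{cases} \frac{\sqrt{6} \pi^{\frac{3}{2}} e^{- \frac{3 \omega^{2}}{8}}}{2} & \text{for}\: \omega > - \frac{1}{2} \wedge \omega < \frac{1}{2} \\0 & \text{otherwise} \end{cases}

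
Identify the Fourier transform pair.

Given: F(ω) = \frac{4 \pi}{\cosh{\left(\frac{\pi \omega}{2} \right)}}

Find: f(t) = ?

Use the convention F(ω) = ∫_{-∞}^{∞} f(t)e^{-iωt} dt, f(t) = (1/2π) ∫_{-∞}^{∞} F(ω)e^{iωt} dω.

f(t) = \frac{8}{e^{t} + e^{- t}}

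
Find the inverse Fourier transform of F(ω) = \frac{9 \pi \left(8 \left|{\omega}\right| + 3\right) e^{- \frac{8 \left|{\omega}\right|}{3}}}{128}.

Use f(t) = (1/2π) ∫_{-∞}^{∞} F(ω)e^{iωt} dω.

f(t) = \frac{8}{\left(t^{2} + \frac{64}{9}\right)^{2}}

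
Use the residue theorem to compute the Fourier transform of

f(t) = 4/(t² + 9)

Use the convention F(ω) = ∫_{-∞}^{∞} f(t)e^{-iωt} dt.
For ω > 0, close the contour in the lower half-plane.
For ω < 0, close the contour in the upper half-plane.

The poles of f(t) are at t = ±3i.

Let g(z) = f(z)e^{-iωz}; for large |z| the factor e^{-iωz} decays in the lower half-plane when ω > 0 and in the upper half-plane when ω < 0.

Case ω > 0 (lower half-plane, clockwise contour ⇒ F(ω) = -2πi·ΣRes):
  Res_{z = - 3 i} g(z) = \frac{2 i e^{- 3 \omega}}{3}
  F(ω) = -2πi·ΣRes = \frac{4 \pi e^{- 3 \omega}}{3}

Case ω < 0 (upper half-plane, counterclockwise contour ⇒ F(ω) = +2πi·ΣRes):
  Res_{z = 3 i} g(z) = - \frac{2 i e^{3 \omega}}{3}
  F(ω) = 2πi·ΣRes = \frac{4 \pi e^{3 \omega}}{3}

Both cases combine into a single formula in |ω|:

F(ω) = \frac{4 \pi e^{- 3 \left|{\omega}\right|}}{3}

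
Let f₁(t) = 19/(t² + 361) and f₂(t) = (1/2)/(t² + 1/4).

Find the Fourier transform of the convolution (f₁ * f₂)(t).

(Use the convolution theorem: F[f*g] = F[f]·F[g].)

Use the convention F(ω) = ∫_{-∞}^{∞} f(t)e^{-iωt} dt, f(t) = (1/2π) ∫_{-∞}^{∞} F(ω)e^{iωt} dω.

F[f₁*f₂](ω) = \pi^{2} e^{- \frac{39 \left|{\omega}\right|}{2}}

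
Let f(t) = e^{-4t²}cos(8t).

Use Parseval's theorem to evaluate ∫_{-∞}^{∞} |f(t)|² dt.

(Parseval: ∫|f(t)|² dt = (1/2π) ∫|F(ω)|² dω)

∫|f(t)|² dt = \frac{\sqrt{2} \sqrt{\pi} \left(1 + e^{8}\right)}{8 e^{8}}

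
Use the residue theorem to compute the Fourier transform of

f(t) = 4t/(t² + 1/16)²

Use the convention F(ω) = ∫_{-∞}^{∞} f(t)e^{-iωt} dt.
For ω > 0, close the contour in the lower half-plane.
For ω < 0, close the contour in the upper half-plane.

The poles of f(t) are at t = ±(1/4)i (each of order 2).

Let g(z) = f(z)e^{-iωz}; for large |z| the factor e^{-iωz} decays in the lower half-plane when ω > 0 and in the upper half-plane when ω < 0.

Case ω > 0 (lower half-plane, clockwise contour ⇒ F(ω) = -2πi·ΣRes):
  Res_{z = - \frac{i}{4}} g(z) = 4 \omega e^{- \frac{\omega}{4}} (pole of order 2)
  F(ω) = -2πi·ΣRes = - 8 i \pi \omega e^{- \frac{\omega}{4}}

Case ω < 0 (upper half-plane, counterclockwise contour ⇒ F(ω) = +2πi·ΣRes):
  Res_{z = \frac{i}{4}} g(z) = - 4 \omega e^{\frac{\omega}{4}} (pole of order 2)
  F(ω) = 2πi·ΣRes = - 8 i \pi \omega e^{\frac{\omega}{4}}

Both cases combine into a single formula in |ω|:

F(ω) = - 8 i \pi \omega e^{- \frac{\left|{\omega}\right|}{4}}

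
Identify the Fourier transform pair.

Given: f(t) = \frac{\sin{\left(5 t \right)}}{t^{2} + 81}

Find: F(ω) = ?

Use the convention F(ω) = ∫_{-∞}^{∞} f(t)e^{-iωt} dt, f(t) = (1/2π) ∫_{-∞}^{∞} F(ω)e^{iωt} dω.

F(ω) = \frac{i \pi e^{- 9 \left|{\omega + 5}\right|}}{18} - \frac{i \pi e^{- 9 \left|{\omega - 5}\right|}}{18}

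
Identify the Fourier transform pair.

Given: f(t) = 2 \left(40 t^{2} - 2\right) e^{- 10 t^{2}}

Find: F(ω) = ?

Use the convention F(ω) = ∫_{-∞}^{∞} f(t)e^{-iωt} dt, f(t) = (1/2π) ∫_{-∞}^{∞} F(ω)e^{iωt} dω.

F(ω) = - \frac{\sqrt{10} \sqrt{\pi} \omega^{2} e^{- \frac{\omega^{2}}{40}}}{50}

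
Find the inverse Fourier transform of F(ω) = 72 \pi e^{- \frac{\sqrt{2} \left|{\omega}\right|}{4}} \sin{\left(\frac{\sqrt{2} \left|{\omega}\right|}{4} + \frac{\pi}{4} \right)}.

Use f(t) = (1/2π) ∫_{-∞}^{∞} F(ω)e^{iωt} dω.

f(t) = \frac{9}{t^{4} + \frac{1}{16}}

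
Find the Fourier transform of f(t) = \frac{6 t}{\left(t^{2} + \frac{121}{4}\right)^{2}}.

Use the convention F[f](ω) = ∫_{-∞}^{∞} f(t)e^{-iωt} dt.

F(ω) = - \frac{6 i \pi \omega e^{- \frac{11 \left|{\omega}\right|}{2}}}{11}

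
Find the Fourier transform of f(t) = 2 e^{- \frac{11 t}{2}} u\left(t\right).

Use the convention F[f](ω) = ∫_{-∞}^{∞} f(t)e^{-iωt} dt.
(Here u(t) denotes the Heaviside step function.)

F(ω) = \frac{4}{2 i \omega + 11}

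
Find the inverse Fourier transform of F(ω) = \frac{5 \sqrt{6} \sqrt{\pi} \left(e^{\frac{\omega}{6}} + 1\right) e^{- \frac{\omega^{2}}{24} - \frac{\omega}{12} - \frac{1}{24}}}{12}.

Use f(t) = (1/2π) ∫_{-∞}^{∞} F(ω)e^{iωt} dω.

f(t) = 5 e^{- 6 t^{2}} \cos{\left(t \right)}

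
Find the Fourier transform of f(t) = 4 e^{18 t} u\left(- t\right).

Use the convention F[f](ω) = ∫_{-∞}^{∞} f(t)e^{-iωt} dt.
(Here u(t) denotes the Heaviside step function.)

F(ω) = - \frac{4}{i \omega - 18}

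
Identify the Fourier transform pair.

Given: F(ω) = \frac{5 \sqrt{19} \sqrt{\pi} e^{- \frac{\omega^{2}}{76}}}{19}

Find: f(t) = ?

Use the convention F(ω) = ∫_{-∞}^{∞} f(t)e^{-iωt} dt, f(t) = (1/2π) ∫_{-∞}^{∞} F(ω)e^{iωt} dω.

f(t) = 5 e^{- 19 t^{2}}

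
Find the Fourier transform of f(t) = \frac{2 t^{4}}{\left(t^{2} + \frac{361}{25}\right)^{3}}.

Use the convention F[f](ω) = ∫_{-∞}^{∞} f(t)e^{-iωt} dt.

F(ω) = \frac{\pi \left(361 \omega^{2} - 475 \left|{\omega}\right| + 75\right) e^{- \frac{19 \left|{\omega}\right|}{5}}}{380}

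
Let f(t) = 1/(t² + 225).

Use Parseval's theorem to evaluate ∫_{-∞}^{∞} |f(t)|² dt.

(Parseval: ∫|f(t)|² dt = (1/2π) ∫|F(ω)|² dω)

∫|f(t)|² dt = \frac{\pi}{6750}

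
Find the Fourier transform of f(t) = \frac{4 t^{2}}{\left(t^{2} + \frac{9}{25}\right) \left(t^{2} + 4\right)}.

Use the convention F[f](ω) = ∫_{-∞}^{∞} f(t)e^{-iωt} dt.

F(ω) = \frac{200 \pi e^{- 2 \left|{\omega}\right|}}{91} - \frac{60 \pi e^{- \frac{3 \left|{\omega}\right|}{5}}}{91}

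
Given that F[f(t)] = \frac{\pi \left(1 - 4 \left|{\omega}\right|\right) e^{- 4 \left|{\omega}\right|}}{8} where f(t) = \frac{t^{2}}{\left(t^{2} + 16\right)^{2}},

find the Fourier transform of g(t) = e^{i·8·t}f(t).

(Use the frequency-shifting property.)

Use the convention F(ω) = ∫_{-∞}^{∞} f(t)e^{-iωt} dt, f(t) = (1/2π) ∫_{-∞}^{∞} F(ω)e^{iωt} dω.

F[g](ω) = \frac{\pi \left(1 - 4 \left|{\omega - 8}\right|\right) e^{- 4 \left|{\omega - 8}\right|}}{8}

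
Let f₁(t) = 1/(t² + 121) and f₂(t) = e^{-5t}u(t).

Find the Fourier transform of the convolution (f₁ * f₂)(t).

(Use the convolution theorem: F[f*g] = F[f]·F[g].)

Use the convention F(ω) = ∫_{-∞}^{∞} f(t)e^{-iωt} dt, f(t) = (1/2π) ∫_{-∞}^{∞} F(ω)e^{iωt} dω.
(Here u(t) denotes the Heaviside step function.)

F[f₁*f₂](ω) = \frac{\pi e^{- 11 \left|{\omega}\right|}}{11 \left(i \omega + 5\right)}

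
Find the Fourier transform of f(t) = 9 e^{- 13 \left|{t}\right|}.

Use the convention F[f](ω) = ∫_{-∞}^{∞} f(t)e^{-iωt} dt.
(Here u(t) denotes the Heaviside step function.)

F(ω) = \frac{234}{\omega^{2} + 169}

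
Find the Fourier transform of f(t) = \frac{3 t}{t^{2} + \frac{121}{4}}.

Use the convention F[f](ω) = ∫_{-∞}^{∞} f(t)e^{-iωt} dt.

F(ω) = - 3 i \pi e^{- \frac{11 \left|{\omega}\right|}{2}} \operatorname{sign}{\left(\omega \right)}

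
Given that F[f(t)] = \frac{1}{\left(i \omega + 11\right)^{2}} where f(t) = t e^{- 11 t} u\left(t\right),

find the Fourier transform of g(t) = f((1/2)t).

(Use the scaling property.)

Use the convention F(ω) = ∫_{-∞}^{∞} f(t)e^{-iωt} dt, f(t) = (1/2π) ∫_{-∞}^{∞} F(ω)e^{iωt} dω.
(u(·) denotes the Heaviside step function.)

F[g](ω) = \frac{2}{\left(2 i \omega + 11\right)^{2}}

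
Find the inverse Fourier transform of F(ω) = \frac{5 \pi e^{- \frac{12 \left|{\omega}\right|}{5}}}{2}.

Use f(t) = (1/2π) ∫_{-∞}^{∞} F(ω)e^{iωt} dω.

f(t) = \frac{6}{t^{2} + \frac{144}{25}}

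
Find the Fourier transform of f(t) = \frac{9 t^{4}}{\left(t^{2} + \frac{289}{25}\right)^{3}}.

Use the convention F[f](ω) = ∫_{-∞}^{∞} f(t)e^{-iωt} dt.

F(ω) = \frac{9 \pi \left(289 \omega^{2} - 425 \left|{\omega}\right| + 75\right) e^{- \frac{17 \left|{\omega}\right|}{5}}}{680}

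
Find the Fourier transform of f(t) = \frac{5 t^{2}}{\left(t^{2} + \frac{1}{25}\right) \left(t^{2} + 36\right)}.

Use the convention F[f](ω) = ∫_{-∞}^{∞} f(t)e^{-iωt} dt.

F(ω) = \frac{750 \pi e^{- 6 \left|{\omega}\right|}}{899} - \frac{25 \pi e^{- \frac{\left|{\omega}\right|}{5}}}{899}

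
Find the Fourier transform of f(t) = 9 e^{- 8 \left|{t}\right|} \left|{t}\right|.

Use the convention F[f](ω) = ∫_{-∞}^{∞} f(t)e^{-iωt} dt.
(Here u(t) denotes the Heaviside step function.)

F(ω) = \frac{18 \left(64 - \omega^{2}\right)}{\left(\omega^{2} + 64\right)^{2}}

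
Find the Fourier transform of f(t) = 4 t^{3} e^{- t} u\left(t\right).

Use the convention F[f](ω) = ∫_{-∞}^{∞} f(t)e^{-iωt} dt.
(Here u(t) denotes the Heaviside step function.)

F(ω) = \frac{24}{\left(i \omega + 1\right)^{4}}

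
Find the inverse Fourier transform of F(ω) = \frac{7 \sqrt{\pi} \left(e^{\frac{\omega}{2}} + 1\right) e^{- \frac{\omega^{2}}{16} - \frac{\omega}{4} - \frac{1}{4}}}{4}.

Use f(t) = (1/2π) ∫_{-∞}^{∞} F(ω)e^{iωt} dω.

f(t) = 7 e^{- 4 t^{2}} \cos{\left(2 t \right)}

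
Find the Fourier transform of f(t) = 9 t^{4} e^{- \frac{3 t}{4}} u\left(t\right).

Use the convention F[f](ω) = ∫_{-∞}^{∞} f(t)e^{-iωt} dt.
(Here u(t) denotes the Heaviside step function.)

F(ω) = \frac{221184}{\left(4 i \omega + 3\right)^{5}}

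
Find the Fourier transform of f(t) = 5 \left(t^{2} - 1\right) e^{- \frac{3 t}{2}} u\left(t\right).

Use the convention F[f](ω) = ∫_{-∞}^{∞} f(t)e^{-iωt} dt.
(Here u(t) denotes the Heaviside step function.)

F(ω) = \frac{10 \left(16 i \omega - \left(2 i \omega + 3\right)^{3} + 24\right)}{\left(2 i \omega + 3\right)^{4}}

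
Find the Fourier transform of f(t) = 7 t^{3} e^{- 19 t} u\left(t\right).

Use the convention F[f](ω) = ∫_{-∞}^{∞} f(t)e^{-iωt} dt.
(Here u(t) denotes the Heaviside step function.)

F(ω) = \frac{42}{\left(i \omega + 19\right)^{4}}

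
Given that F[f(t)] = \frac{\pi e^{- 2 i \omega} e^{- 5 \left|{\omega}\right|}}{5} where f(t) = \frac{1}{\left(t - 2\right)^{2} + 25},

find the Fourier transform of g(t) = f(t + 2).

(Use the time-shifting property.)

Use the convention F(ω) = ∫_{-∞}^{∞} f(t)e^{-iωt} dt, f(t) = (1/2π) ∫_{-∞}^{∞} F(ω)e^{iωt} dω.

F[g](ω) = \frac{\pi e^{- 5 \left|{\omega}\right|}}{5}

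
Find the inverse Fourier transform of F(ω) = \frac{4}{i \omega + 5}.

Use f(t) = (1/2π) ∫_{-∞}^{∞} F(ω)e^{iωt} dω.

f(t) = 4 e^{- 5 t} u\left(t\right)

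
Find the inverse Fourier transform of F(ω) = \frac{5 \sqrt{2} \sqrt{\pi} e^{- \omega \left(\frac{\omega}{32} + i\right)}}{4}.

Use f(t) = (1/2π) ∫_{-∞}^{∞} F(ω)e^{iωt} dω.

f(t) = 5 e^{- 8 \left(t - 1\right)^{2}}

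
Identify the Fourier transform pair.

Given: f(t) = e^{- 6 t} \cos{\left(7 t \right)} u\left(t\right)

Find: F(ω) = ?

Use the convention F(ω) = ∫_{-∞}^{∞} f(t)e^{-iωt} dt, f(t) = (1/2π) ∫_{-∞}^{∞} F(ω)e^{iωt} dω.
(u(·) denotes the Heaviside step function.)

F(ω) = \frac{i \omega + 6}{\left(i \omega + 6\right)^{2} + 49}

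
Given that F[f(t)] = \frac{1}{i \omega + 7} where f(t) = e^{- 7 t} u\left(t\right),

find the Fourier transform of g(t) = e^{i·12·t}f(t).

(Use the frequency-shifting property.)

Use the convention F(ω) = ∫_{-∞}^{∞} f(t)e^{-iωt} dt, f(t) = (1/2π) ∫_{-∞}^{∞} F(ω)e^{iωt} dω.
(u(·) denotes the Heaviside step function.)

F[g](ω) = \frac{1}{i \left(\omega - 12\right) + 7}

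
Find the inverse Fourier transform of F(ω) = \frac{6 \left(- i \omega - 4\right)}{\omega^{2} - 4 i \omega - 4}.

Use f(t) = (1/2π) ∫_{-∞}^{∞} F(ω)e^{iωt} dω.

f(t) = 6 \left(2 t + 1\right) e^{- 2 t} u\left(t\right)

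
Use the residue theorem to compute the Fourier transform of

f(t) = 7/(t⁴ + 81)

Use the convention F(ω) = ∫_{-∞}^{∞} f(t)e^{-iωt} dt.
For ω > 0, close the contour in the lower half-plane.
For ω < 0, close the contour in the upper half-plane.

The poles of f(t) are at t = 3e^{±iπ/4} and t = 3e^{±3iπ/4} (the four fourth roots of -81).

Let g(z) = f(z)e^{-iωz}; for large |z| the factor e^{-iωz} decays in the lower half-plane when ω > 0 and in the upper half-plane when ω < 0.

Case ω > 0 (lower half-plane, clockwise contour ⇒ F(ω) = -2πi·ΣRes):
  Res_{z = - \frac{3 \sqrt{2}}{2} - \frac{3 \sqrt{2} i}{2}} g(z) = \frac{7 \sqrt{2} i \left(1 - i\right) e^{\frac{3 \sqrt{2} \omega \left(-1 + i\right)}{2}}}{216}
  Res_{z = \frac{3 \sqrt{2}}{2} - \frac{3 \sqrt{2} i}{2}} g(z) = \frac{7 \sqrt{2} i \left(1 + i\right) e^{- \frac{3 \sqrt{2} \omega \left(1 + i\right)}{2}}}{216}
  F(ω) = -2πi·ΣRes = \frac{7 \sqrt{2} \pi \left(1 - i\right) \left(e^{3 \sqrt{2} i \omega} + i\right) e^{- \frac{3 \sqrt{2} \omega \left(1 + i\right)}{2}}}{108} = \frac{7 \pi e^{- \frac{3 \sqrt{2} \omega}{2}} \sin{\left(\frac{3 \sqrt{2} \omega}{2} + \frac{\pi}{4} \right)}}{27}

Case ω < 0 (upper half-plane, counterclockwise contour ⇒ F(ω) = +2πi·ΣRes):
  Res_{z = \frac{3 \sqrt{2}}{2} + \frac{3 \sqrt{2} i}{2}} g(z) = \frac{7 \sqrt{2} i \left(-1 + i\right) e^{\frac{3 \sqrt{2} \omega \left(1 - i\right)}{2}}}{216}
  Res_{z = - \frac{3 \sqrt{2}}{2} + \frac{3 \sqrt{2} i}{2}} g(z) = \frac{7 \sqrt{2} \left(1 - i\right) e^{\frac{3 \sqrt{2} \omega \left(1 + i\right)}{2}}}{216}
  F(ω) = 2πi·ΣRes = - \frac{7 \sqrt{2} i \pi \left(i \left(1 - i\right) e^{\frac{3 \sqrt{2} \omega \left(1 - i\right)}{2}} - \left(1 - i\right) e^{\frac{3 \sqrt{2} \omega \left(1 + i\right)}{2}}\right)}{108} = \frac{7 \pi e^{\frac{3 \sqrt{2} \omega}{2}} \cos{\left(\frac{3 \sqrt{2} \omega}{2} + \frac{\pi}{4} \right)}}{27}

Both cases combine into a single formula in |ω|:

F(ω) = \frac{7 \pi e^{- \frac{3 \sqrt{2} \left|{\omega}\right|}{2}} \sin{\left(\frac{3 \sqrt{2} \left|{\omega}\right|}{2} + \frac{\pi}{4} \right)}}{27}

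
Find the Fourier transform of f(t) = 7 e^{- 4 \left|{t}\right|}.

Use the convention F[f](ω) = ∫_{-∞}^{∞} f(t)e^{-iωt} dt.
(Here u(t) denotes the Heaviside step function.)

F(ω) = \frac{56}{\omega^{2} + 16}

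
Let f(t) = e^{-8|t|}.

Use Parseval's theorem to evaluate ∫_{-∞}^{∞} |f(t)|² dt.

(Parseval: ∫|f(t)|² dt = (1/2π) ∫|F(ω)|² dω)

∫|f(t)|² dt = \frac{1}{8}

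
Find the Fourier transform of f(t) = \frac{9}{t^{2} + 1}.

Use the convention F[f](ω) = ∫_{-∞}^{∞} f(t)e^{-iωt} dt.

F(ω) = 9 \pi e^{- \left|{\omega}\right|}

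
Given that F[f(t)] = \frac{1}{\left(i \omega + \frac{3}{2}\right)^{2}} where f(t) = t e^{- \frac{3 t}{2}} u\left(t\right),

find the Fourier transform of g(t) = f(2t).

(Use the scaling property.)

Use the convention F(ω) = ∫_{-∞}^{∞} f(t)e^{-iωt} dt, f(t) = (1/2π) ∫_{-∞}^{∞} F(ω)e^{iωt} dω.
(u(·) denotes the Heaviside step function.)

F[g](ω) = \frac{2}{\left(i \omega + 3\right)^{2}}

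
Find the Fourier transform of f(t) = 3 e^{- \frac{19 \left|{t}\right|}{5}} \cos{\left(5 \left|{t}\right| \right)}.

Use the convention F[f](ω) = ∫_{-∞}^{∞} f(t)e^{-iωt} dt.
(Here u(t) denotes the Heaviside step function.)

F(ω) = \frac{570 \left(25 \omega^{2} + 986\right)}{625 \omega^{4} - 13200 \omega^{2} + 972196}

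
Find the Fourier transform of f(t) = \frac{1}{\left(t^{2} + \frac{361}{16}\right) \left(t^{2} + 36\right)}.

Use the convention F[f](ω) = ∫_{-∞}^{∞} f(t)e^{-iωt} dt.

F(ω) = - \frac{8 \pi e^{- 6 \left|{\omega}\right|}}{645} + \frac{64 \pi e^{- \frac{19 \left|{\omega}\right|}{4}}}{4085}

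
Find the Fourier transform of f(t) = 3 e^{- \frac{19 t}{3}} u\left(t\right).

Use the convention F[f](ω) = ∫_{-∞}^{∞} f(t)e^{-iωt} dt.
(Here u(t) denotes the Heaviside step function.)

F(ω) = \frac{9}{3 i \omega + 19}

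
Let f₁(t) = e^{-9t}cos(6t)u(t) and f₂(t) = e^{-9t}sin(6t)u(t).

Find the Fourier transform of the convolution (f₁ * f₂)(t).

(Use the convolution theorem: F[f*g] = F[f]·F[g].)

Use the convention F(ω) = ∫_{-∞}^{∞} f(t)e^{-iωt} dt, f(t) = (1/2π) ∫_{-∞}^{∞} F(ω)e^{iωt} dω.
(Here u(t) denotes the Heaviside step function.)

F[f₁*f₂](ω) = \frac{6 \left(i \omega + 9\right)}{\left(\left(i \omega + 9\right)^{2} + 36\right)^{2}}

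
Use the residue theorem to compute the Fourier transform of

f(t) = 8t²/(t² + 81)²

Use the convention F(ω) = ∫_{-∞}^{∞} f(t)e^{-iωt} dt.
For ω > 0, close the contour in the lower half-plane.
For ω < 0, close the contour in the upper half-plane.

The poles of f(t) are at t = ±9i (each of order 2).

Let g(z) = f(z)e^{-iωz}; for large |z| the factor e^{-iωz} decays in the lower half-plane when ω > 0 and in the upper half-plane when ω < 0.

Case ω > 0 (lower half-plane, clockwise contour ⇒ F(ω) = -2πi·ΣRes):
  Res_{z = - 9 i} g(z) = i \left(\frac{2}{9} - 2 \omega\right) e^{- 9 \omega} (pole of order 2)
  F(ω) = -2πi·ΣRes = \frac{4 \pi \left(1 - 9 \omega\right) e^{- 9 \omega}}{9}

Case ω < 0 (upper half-plane, counterclockwise contour ⇒ F(ω) = +2πi·ΣRes):
  Res_{z = 9 i} g(z) = i \left(- 2 \omega - \frac{2}{9}\right) e^{9 \omega} (pole of order 2)
  F(ω) = 2πi·ΣRes = \frac{4 \pi \left(9 \omega + 1\right) e^{9 \omega}}{9}

Both cases combine into a single formula in |ω|:

F(ω) = \frac{4 \pi \left(1 - 9 \left|{\omega}\right|\right) e^{- 9 \left|{\omega}\right|}}{9}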